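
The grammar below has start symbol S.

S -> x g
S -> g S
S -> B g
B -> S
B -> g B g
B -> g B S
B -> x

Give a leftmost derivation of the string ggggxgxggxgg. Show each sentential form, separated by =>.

S => gS => gBg => ggBSg => gggBgSg => ggggBSgSg => ggggSSgSg => ggggBgSgSg => ggggxgSgSg => ggggxgxggSg => ggggxgxggxgg

S => gS   [S -> g S]
gS => gBg   [S -> B g]
gBg => ggBSg   [B -> g B S]
ggBSg => gggBgSg   [B -> g B g]
gggBgSg => ggggBSgSg   [B -> g B S]
ggggBSgSg => ggggSSgSg   [B -> S]
ggggSSgSg => ggggBgSgSg   [S -> B g]
ggggBgSgSg => ggggxgSgSg   [B -> x]
ggggxgSgSg => ggggxgxggSg   [S -> x g]
ggggxgxggSg => ggggxgxggxgg   [S -> x g]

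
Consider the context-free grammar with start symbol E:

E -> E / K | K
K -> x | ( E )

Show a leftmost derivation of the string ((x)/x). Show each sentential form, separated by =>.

E=>K=>(E)=>(E/K)=>(K/K)=>((E)/K)=>((K)/K)=>((x)/K)=>((x)/x)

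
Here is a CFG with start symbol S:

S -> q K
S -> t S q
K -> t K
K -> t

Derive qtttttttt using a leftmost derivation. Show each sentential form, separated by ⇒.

S ⇒ qK   [S -> q K]
qK ⇒ qtK   [K -> t K]
qtK ⇒ qttK   [K -> t K]
qttK ⇒ qtttK   [K -> t K]
qtttK ⇒ qttttK   [K -> t K]
qttttK ⇒ qtttttK   [K -> t K]
qtttttK ⇒ qttttttK   [K -> t K]
qttttttK ⇒ qtttttttK   [K -> t K]
qtttttttK ⇒ qtttttttt   [K -> t]

S⇒qK⇒qtK⇒qttK⇒qtttK⇒qttttK⇒qtttttK⇒qttttttK⇒qtttttttK⇒qtttttttt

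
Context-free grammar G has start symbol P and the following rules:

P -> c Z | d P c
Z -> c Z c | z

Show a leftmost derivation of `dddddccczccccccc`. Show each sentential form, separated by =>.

P => dPc   [P -> d P c]
dPc => ddPcc   [P -> d P c]
ddPcc => dddPccc   [P -> d P c]
dddPccc => ddddPcccc   [P -> d P c]
ddddPcccc => dddddPccccc   [P -> d P c]
dddddPccccc => dddddcZccccc   [P -> c Z]
dddddcZccccc => dddddccZcccccc   [Z -> c Z c]
dddddccZcccccc => dddddcccZccccccc   [Z -> c Z c]
dddddcccZccccccc => dddddccczccccccc   [Z -> z]

P=>dPc=>ddPcc=>dddPccc=>ddddPcccc=>dddddPccccc=>dddddcZccccc=>dddddccZcccccc=>dddddcccZccccccc=>dddddccczccccccc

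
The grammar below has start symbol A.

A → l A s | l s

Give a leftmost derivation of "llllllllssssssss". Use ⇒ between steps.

A⇒lAs⇒llAss⇒lllAsss⇒llllAssss⇒lllllAsssss⇒llllllAssssss⇒lllllllAsssssss⇒llllllllssssssss

A ⇒ lAs   [A → l A s]
lAs ⇒ llAss   [A → l A s]
llAss ⇒ lllAsss   [A → l A s]
lllAsss ⇒ llllAssss   [A → l A s]
llllAssss ⇒ lllllAsssss   [A → l A s]
lllllAsssss ⇒ llllllAssssss   [A → l A s]
llllllAssssss ⇒ lllllllAsssssss   [A → l A s]
lllllllAsssssss ⇒ llllllllssssssss   [A → l s]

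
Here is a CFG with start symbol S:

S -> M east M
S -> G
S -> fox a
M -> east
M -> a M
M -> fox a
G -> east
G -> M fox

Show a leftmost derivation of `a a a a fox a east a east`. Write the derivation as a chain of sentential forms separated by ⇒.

S ⇒ M east M ⇒ a M east M ⇒ a a M east M ⇒ a a a M east M ⇒ a a a a M east M ⇒ a a a a fox a east M ⇒ a a a a fox a east a M ⇒ a a a a fox a east a east

S ⇒ M east M   [S -> M east M]
M east M ⇒ a M east M   [M -> a M]
a M east M ⇒ a a M east M   [M -> a M]
a a M east M ⇒ a a a M east M   [M -> a M]
a a a M east M ⇒ a a a a M east M   [M -> a M]
a a a a M east M ⇒ a a a a fox a east M   [M -> fox a]
a a a a fox a east M ⇒ a a a a fox a east a M   [M -> a M]
a a a a fox a east a M ⇒ a a a a fox a east a east   [M -> east]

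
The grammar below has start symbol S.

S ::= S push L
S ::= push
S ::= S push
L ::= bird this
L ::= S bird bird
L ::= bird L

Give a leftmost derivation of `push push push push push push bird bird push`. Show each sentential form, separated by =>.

S => S push => S push L push => push push L push => push push S bird bird push => push push S push bird bird push => push push S push push bird bird push => push push S push push push bird bird push => push push push push push push bird bird push

S => S push   [S ::= S push]
S push => S push L push   [S ::= S push L]
S push L push => push push L push   [S ::= push]
push push L push => push push S bird bird push   [L ::= S bird bird]
push push S bird bird push => push push S push bird bird push   [S ::= S push]
push push S push bird bird push => push push S push push bird bird push   [S ::= S push]
push push S push push bird bird push => push push S push push push bird bird push   [S ::= S push]
push push S push push push bird bird push => push push push push push push bird bird push   [S ::= push]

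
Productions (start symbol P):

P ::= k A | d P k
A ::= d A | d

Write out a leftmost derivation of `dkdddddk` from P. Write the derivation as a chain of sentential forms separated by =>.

P => dPk   [P ::= d P k]
dPk => dkAk   [P ::= k A]
dkAk => dkdAk   [A ::= d A]
dkdAk => dkddAk   [A ::= d A]
dkddAk => dkdddAk   [A ::= d A]
dkdddAk => dkddddAk   [A ::= d A]
dkddddAk => dkdddddk   [A ::= d]

P => dPk => dkAk => dkdAk => dkddAk => dkdddAk => dkddddAk => dkdddddk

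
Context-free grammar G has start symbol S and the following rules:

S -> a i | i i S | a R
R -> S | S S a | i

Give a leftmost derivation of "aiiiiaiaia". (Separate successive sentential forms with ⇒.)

S ⇒ aR   [S -> a R]
aR ⇒ aSSa   [R -> S S a]
aSSa ⇒ aiiSSa   [S -> i i S]
aiiSSa ⇒ aiiiiSSa   [S -> i i S]
aiiiiSSa ⇒ aiiiiaiSa   [S -> a i]
aiiiiaiSa ⇒ aiiiiaiaia   [S -> a i]

S ⇒ aR ⇒ aSSa ⇒ aiiSSa ⇒ aiiiiSSa ⇒ aiiiiaiSa ⇒ aiiiiaiaia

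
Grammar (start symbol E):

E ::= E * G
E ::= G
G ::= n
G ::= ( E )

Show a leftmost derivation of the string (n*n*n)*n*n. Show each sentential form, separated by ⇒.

E ⇒ E*G   [E ::= E * G]
E*G ⇒ E*G*G   [E ::= E * G]
E*G*G ⇒ G*G*G   [E ::= G]
G*G*G ⇒ (E)*G*G   [G ::= ( E )]
(E)*G*G ⇒ (E*G)*G*G   [E ::= E * G]
(E*G)*G*G ⇒ (E*G*G)*G*G   [E ::= E * G]
(E*G*G)*G*G ⇒ (G*G*G)*G*G   [E ::= G]
(G*G*G)*G*G ⇒ (n*G*G)*G*G   [G ::= n]
(n*G*G)*G*G ⇒ (n*n*G)*G*G   [G ::= n]
(n*n*G)*G*G ⇒ (n*n*n)*G*G   [G ::= n]
(n*n*n)*G*G ⇒ (n*n*n)*n*G   [G ::= n]
(n*n*n)*n*G ⇒ (n*n*n)*n*n   [G ::= n]

E⇒E*G⇒E*G*G⇒G*G*G⇒(E)*G*G⇒(E*G)*G*G⇒(E*G*G)*G*G⇒(G*G*G)*G*G⇒(n*G*G)*G*G⇒(n*n*G)*G*G⇒(n*n*n)*G*G⇒(n*n*n)*n*G⇒(n*n*n)*n*n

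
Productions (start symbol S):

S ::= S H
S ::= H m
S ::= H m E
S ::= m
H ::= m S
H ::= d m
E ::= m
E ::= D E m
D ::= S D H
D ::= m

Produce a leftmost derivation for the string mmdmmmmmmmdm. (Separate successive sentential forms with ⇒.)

S ⇒ SH   [S ::= S H]
SH ⇒ HmEH   [S ::= H m E]
HmEH ⇒ mSmEH   [H ::= m S]
mSmEH ⇒ mHmmEH   [S ::= H m]
mHmmEH ⇒ mmSmmEH   [H ::= m S]
mmSmmEH ⇒ mmHmmmEH   [S ::= H m]
mmHmmmEH ⇒ mmdmmmmEH   [H ::= d m]
mmdmmmmEH ⇒ mmdmmmmmH   [E ::= m]
mmdmmmmmH ⇒ mmdmmmmmmS   [H ::= m S]
mmdmmmmmmS ⇒ mmdmmmmmmSH   [S ::= S H]
mmdmmmmmmSH ⇒ mmdmmmmmmmH   [S ::= m]
mmdmmmmmmmH ⇒ mmdmmmmmmmdm   [H ::= d m]

S ⇒ SH ⇒ HmEH ⇒ mSmEH ⇒ mHmmEH ⇒ mmSmmEH ⇒ mmHmmmEH ⇒ mmdmmmmEH ⇒ mmdmmmmmH ⇒ mmdmmmmmmS ⇒ mmdmmmmmmSH ⇒ mmdmmmmmmmH ⇒ mmdmmmmmmmdm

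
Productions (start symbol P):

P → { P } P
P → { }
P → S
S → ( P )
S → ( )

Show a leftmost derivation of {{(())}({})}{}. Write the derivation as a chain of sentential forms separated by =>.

P => {P}P => {{P}P}P => {{S}P}P => {{(P)}P}P => {{(S)}P}P => {{(())}P}P => {{(())}S}P => {{(())}(P)}P => {{(())}({})}P => {{(())}({})}{}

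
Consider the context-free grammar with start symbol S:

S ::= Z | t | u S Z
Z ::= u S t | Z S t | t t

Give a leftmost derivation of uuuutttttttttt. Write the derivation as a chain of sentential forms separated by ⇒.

S⇒uSZ⇒uuSZZ⇒uuuSZZZ⇒uuuuSZZZZ⇒uuuuZZZZZ⇒uuuuttZZZZ⇒uuuuttttZZZ⇒uuuuttttttZZ⇒uuuuttttttttZ⇒uuuutttttttttt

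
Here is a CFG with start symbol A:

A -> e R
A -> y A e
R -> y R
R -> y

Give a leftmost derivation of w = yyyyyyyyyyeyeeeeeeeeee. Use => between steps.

A => yAe   [A -> y A e]
yAe => yyAee   [A -> y A e]
yyAee => yyyAeee   [A -> y A e]
yyyAeee => yyyyAeeee   [A -> y A e]
yyyyAeeee => yyyyyAeeeee   [A -> y A e]
yyyyyAeeeee => yyyyyyAeeeeee   [A -> y A e]
yyyyyyAeeeeee => yyyyyyyAeeeeeee   [A -> y A e]
yyyyyyyAeeeeeee => yyyyyyyyAeeeeeeee   [A -> y A e]
yyyyyyyyAeeeeeeee => yyyyyyyyyAeeeeeeeee   [A -> y A e]
yyyyyyyyyAeeeeeeeee => yyyyyyyyyyAeeeeeeeeee   [A -> y A e]
yyyyyyyyyyAeeeeeeeeee => yyyyyyyyyyeReeeeeeeeee   [A -> e R]
yyyyyyyyyyeReeeeeeeeee => yyyyyyyyyyeyeeeeeeeeee   [R -> y]

A => yAe => yyAee => yyyAeee => yyyyAeeee => yyyyyAeeeee => yyyyyyAeeeeee => yyyyyyyAeeeeeee => yyyyyyyyAeeeeeeee => yyyyyyyyyAeeeeeeeee => yyyyyyyyyyAeeeeeeeeee => yyyyyyyyyyeReeeeeeeeee => yyyyyyyyyyeyeeeeeeeeee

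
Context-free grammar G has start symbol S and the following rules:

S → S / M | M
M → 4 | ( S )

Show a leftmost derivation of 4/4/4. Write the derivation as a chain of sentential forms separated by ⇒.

S ⇒ S/M   [S → S / M]
S/M ⇒ S/M/M   [S → S / M]
S/M/M ⇒ M/M/M   [S → M]
M/M/M ⇒ 4/M/M   [M → 4]
4/M/M ⇒ 4/4/M   [M → 4]
4/4/M ⇒ 4/4/4   [M → 4]

S ⇒ S/M ⇒ S/M/M ⇒ M/M/M ⇒ 4/M/M ⇒ 4/4/M ⇒ 4/4/4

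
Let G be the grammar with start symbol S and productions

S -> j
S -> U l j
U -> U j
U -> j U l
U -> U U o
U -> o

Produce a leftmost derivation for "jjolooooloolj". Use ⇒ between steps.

S ⇒ Ulj   [S -> U l j]
Ulj ⇒ UUolj   [U -> U U o]
UUolj ⇒ jUlUolj   [U -> j U l]
jUlUolj ⇒ jUUolUolj   [U -> U U o]
jUUolUolj ⇒ jUUoUolUolj   [U -> U U o]
jUUoUolUolj ⇒ jjUlUoUolUolj   [U -> j U l]
jjUlUoUolUolj ⇒ jjolUoUolUolj   [U -> o]
jjolUoUolUolj ⇒ jjolooUolUolj   [U -> o]
jjolooUolUolj ⇒ jjoloooolUolj   [U -> o]
jjoloooolUolj ⇒ jjolooooloolj   [U -> o]

S⇒Ulj⇒UUolj⇒jUlUolj⇒jUUolUolj⇒jUUoUolUolj⇒jjUlUoUolUolj⇒jjolUoUolUolj⇒jjolooUolUolj⇒jjoloooolUolj⇒jjolooooloolj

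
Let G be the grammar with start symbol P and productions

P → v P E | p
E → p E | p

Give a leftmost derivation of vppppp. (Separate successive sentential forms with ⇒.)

P ⇒ vPE   [P → v P E]
vPE ⇒ vpE   [P → p]
vpE ⇒ vppE   [E → p E]
vppE ⇒ vpppE   [E → p E]
vpppE ⇒ vppppE   [E → p E]
vppppE ⇒ vppppp   [E → p]

P⇒vPE⇒vpE⇒vppE⇒vpppE⇒vppppE⇒vppppp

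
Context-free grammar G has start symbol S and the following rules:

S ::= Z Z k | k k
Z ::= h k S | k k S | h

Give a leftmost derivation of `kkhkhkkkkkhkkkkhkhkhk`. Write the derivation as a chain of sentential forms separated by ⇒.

S ⇒ ZZk ⇒ kkSZk ⇒ kkZZkZk ⇒ kkhkSZkZk ⇒ kkhkZZkZkZk ⇒ kkhkhkSZkZkZk ⇒ kkhkhkZZkZkZkZk ⇒ kkhkhkkkSZkZkZkZk ⇒ kkhkhkkkkkZkZkZkZk ⇒ kkhkhkkkkkhkSkZkZkZk ⇒ kkhkhkkkkkhkkkkZkZkZk ⇒ kkhkhkkkkkhkkkkhkZkZk ⇒ kkhkhkkkkkhkkkkhkhkZk ⇒ kkhkhkkkkkhkkkkhkhkhk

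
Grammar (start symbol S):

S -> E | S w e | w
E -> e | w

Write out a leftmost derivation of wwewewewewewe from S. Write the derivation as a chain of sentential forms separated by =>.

S => Swe   [S -> S w e]
Swe => Swewe   [S -> S w e]
Swewe => Swewewe   [S -> S w e]
Swewewe => Swewewewe   [S -> S w e]
Swewewewe => Swewewewewe   [S -> S w e]
Swewewewewe => Swewewewewewe   [S -> S w e]
Swewewewewewe => wwewewewewewe   [S -> w]

S=>Swe=>Swewe=>Swewewe=>Swewewewe=>Swewewewewe=>Swewewewewewe=>wwewewewewewe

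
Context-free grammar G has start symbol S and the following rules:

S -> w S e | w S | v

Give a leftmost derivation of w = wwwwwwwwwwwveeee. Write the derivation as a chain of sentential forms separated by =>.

S => wS   [S -> w S]
wS => wwS   [S -> w S]
wwS => wwwSe   [S -> w S e]
wwwSe => wwwwSe   [S -> w S]
wwwwSe => wwwwwSee   [S -> w S e]
wwwwwSee => wwwwwwSee   [S -> w S]
wwwwwwSee => wwwwwwwSee   [S -> w S]
wwwwwwwSee => wwwwwwwwSee   [S -> w S]
wwwwwwwwSee => wwwwwwwwwSeee   [S -> w S e]
wwwwwwwwwSeee => wwwwwwwwwwSeee   [S -> w S]
wwwwwwwwwwSeee => wwwwwwwwwwwSeeee   [S -> w S e]
wwwwwwwwwwwSeeee => wwwwwwwwwwwveeee   [S -> v]

S => wS => wwS => wwwSe => wwwwSe => wwwwwSee => wwwwwwSee => wwwwwwwSee => wwwwwwwwSee => wwwwwwwwwSeee => wwwwwwwwwwSeee => wwwwwwwwwwwSeeee => wwwwwwwwwwwveeee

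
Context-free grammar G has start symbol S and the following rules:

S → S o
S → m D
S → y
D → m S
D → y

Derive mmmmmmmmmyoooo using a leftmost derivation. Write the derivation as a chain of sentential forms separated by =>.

S => mD => mmS => mmSo => mmmDo => mmmmSo => mmmmmDo => mmmmmmSo => mmmmmmSoo => mmmmmmSooo => mmmmmmmDooo => mmmmmmmmSooo => mmmmmmmmSoooo => mmmmmmmmmDoooo => mmmmmmmmmyoooo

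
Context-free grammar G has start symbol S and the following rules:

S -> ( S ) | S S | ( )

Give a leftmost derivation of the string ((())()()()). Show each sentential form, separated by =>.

S => (S)   [S -> ( S )]
(S) => (SS)   [S -> S S]
(SS) => (SSS)   [S -> S S]
(SSS) => (SSSS)   [S -> S S]
(SSSS) => ((S)SSS)   [S -> ( S )]
((S)SSS) => ((())SSS)   [S -> ( )]
((())SSS) => ((())()SS)   [S -> ( )]
((())()SS) => ((())()()S)   [S -> ( )]
((())()()S) => ((())()()())   [S -> ( )]

S => (S) => (SS) => (SSS) => (SSSS) => ((S)SSS) => ((())SSS) => ((())()SS) => ((())()()S) => ((())()()())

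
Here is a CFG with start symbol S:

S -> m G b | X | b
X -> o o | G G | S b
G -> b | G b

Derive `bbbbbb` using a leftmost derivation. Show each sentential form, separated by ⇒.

S ⇒ X ⇒ GG ⇒ GbG ⇒ GbbG ⇒ GbbbG ⇒ bbbbG ⇒ bbbbGb ⇒ bbbbbb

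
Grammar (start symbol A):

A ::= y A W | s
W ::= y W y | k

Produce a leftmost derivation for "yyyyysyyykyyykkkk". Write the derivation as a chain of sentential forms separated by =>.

A => yAW => yyAWW => yyyAWWW => yyyyAWWWW => yyyyyAWWWWW => yyyyysWWWWW => yyyyysyWyWWWW => yyyyysyyWyyWWWW => yyyyysyyyWyyyWWWW => yyyyysyyykyyyWWWW => yyyyysyyykyyykWWW => yyyyysyyykyyykkWW => yyyyysyyykyyykkkW => yyyyysyyykyyykkkk

A => yAW   [A ::= y A W]
yAW => yyAWW   [A ::= y A W]
yyAWW => yyyAWWW   [A ::= y A W]
yyyAWWW => yyyyAWWWW   [A ::= y A W]
yyyyAWWWW => yyyyyAWWWWW   [A ::= y A W]
yyyyyAWWWWW => yyyyysWWWWW   [A ::= s]
yyyyysWWWWW => yyyyysyWyWWWW   [W ::= y W y]
yyyyysyWyWWWW => yyyyysyyWyyWWWW   [W ::= y W y]
yyyyysyyWyyWWWW => yyyyysyyyWyyyWWWW   [W ::= y W y]
yyyyysyyyWyyyWWWW => yyyyysyyykyyyWWWW   [W ::= k]
yyyyysyyykyyyWWWW => yyyyysyyykyyykWWW   [W ::= k]
yyyyysyyykyyykWWW => yyyyysyyykyyykkWW   [W ::= k]
yyyyysyyykyyykkWW => yyyyysyyykyyykkkW   [W ::= k]
yyyyysyyykyyykkkW => yyyyysyyykyyykkkk   [W ::= k]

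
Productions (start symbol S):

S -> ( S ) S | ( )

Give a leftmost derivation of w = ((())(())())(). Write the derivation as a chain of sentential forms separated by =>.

S => (S)S => ((S)S)S => ((())S)S => ((())(S)S)S => ((())(())S)S => ((())(())())S => ((())(())())()

S => (S)S   [S -> ( S ) S]
(S)S => ((S)S)S   [S -> ( S ) S]
((S)S)S => ((())S)S   [S -> ( )]
((())S)S => ((())(S)S)S   [S -> ( S ) S]
((())(S)S)S => ((())(())S)S   [S -> ( )]
((())(())S)S => ((())(())())S   [S -> ( )]
((())(())())S => ((())(())())()   [S -> ( )]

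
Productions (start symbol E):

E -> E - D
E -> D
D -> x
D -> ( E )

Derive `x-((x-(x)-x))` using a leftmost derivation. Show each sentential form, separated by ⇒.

E⇒E-D⇒D-D⇒x-D⇒x-(E)⇒x-(D)⇒x-((E))⇒x-((E-D))⇒x-((E-D-D))⇒x-((D-D-D))⇒x-((x-D-D))⇒x-((x-(E)-D))⇒x-((x-(D)-D))⇒x-((x-(x)-D))⇒x-((x-(x)-x))

E ⇒ E-D   [E -> E - D]
E-D ⇒ D-D   [E -> D]
D-D ⇒ x-D   [D -> x]
x-D ⇒ x-(E)   [D -> ( E )]
x-(E) ⇒ x-(D)   [E -> D]
x-(D) ⇒ x-((E))   [D -> ( E )]
x-((E)) ⇒ x-((E-D))   [E -> E - D]
x-((E-D)) ⇒ x-((E-D-D))   [E -> E - D]
x-((E-D-D)) ⇒ x-((D-D-D))   [E -> D]
x-((D-D-D)) ⇒ x-((x-D-D))   [D -> x]
x-((x-D-D)) ⇒ x-((x-(E)-D))   [D -> ( E )]
x-((x-(E)-D)) ⇒ x-((x-(D)-D))   [E -> D]
x-((x-(D)-D)) ⇒ x-((x-(x)-D))   [D -> x]
x-((x-(x)-D)) ⇒ x-((x-(x)-x))   [D -> x]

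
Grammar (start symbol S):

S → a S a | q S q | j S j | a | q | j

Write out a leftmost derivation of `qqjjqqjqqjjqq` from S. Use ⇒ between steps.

S ⇒ qSq   [S → q S q]
qSq ⇒ qqSqq   [S → q S q]
qqSqq ⇒ qqjSjqq   [S → j S j]
qqjSjqq ⇒ qqjjSjjqq   [S → j S j]
qqjjSjjqq ⇒ qqjjqSqjjqq   [S → q S q]
qqjjqSqjjqq ⇒ qqjjqqSqqjjqq   [S → q S q]
qqjjqqSqqjjqq ⇒ qqjjqqjqqjjqq   [S → j]

S⇒qSq⇒qqSqq⇒qqjSjqq⇒qqjjSjjqq⇒qqjjqSqjjqq⇒qqjjqqSqqjjqq⇒qqjjqqjqqjjqq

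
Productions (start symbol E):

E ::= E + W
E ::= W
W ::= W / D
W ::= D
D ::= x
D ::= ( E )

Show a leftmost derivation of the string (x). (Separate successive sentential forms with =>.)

E => W   [E ::= W]
W => D   [W ::= D]
D => (E)   [D ::= ( E )]
(E) => (W)   [E ::= W]
(W) => (D)   [W ::= D]
(D) => (x)   [D ::= x]

E => W => D => (E) => (W) => (D) => (x)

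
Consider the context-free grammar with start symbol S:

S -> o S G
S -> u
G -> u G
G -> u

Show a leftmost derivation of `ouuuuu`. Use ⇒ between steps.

S ⇒ oSG ⇒ ouG ⇒ ouuG ⇒ ouuuG ⇒ ouuuuG ⇒ ouuuuu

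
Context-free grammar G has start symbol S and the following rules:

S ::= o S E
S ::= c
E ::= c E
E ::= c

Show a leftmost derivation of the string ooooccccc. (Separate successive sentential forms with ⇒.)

S ⇒ oSE   [S ::= o S E]
oSE ⇒ ooSEE   [S ::= o S E]
ooSEE ⇒ oooSEEE   [S ::= o S E]
oooSEEE ⇒ ooooSEEEE   [S ::= o S E]
ooooSEEEE ⇒ oooocEEEE   [S ::= c]
oooocEEEE ⇒ ooooccEEE   [E ::= c]
ooooccEEE ⇒ oooocccEE   [E ::= c]
oooocccEE ⇒ ooooccccE   [E ::= c]
ooooccccE ⇒ ooooccccc   [E ::= c]

S⇒oSE⇒ooSEE⇒oooSEEE⇒ooooSEEEE⇒oooocEEEE⇒ooooccEEE⇒oooocccEE⇒ooooccccE⇒ooooccccc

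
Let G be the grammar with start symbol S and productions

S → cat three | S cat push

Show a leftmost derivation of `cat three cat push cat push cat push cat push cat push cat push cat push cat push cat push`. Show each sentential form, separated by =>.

S => S cat push => S cat push cat push => S cat push cat push cat push => S cat push cat push cat push cat push => S cat push cat push cat push cat push cat push => S cat push cat push cat push cat push cat push cat push => S cat push cat push cat push cat push cat push cat push cat push => S cat push cat push cat push cat push cat push cat push cat push cat push => S cat push cat push cat push cat push cat push cat push cat push cat push cat push => cat three cat push cat push cat push cat push cat push cat push cat push cat push cat push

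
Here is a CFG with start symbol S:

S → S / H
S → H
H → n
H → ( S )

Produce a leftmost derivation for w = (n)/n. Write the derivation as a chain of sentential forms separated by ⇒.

S ⇒ S/H   [S → S / H]
S/H ⇒ H/H   [S → H]
H/H ⇒ (S)/H   [H → ( S )]
(S)/H ⇒ (H)/H   [S → H]
(H)/H ⇒ (n)/H   [H → n]
(n)/H ⇒ (n)/n   [H → n]

S ⇒ S/H ⇒ H/H ⇒ (S)/H ⇒ (H)/H ⇒ (n)/H ⇒ (n)/n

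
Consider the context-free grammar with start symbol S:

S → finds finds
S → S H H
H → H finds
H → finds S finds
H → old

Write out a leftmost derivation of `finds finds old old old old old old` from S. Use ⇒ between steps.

S ⇒ S H H   [S → S H H]
S H H ⇒ S H H H H   [S → S H H]
S H H H H ⇒ S H H H H H H   [S → S H H]
S H H H H H H ⇒ finds finds H H H H H H   [S → finds finds]
finds finds H H H H H H ⇒ finds finds old H H H H H   [H → old]
finds finds old H H H H H ⇒ finds finds old old H H H H   [H → old]
finds finds old old H H H H ⇒ finds finds old old old H H H   [H → old]
finds finds old old old H H H ⇒ finds finds old old old old H H   [H → old]
finds finds old old old old H H ⇒ finds finds old old old old old H   [H → old]
finds finds old old old old old H ⇒ finds finds old old old old old old   [H → old]

S ⇒ S H H ⇒ S H H H H ⇒ S H H H H H H ⇒ finds finds H H H H H H ⇒ finds finds old H H H H H ⇒ finds finds old old H H H H ⇒ finds finds old old old H H H ⇒ finds finds old old old old H H ⇒ finds finds old old old old old H ⇒ finds finds old old old old old old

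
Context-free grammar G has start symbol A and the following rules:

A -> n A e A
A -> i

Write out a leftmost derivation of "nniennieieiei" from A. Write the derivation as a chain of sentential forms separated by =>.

A => nAeA => nnAeAeA => nnieAeA => nnienAeAeA => nniennAeAeAeA => nniennieAeAeA => nniennieieAeA => nniennieieieA => nniennieieiei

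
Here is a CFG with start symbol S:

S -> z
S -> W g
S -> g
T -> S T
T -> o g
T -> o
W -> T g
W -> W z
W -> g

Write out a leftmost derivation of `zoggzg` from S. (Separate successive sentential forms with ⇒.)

S⇒Wg⇒Wzg⇒Tgzg⇒STgzg⇒zTgzg⇒zoggzg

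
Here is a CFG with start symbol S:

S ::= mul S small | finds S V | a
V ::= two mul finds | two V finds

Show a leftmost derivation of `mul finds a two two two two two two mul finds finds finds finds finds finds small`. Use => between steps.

S => mul S small   [S ::= mul S small]
mul S small => mul finds S V small   [S ::= finds S V]
mul finds S V small => mul finds a V small   [S ::= a]
mul finds a V small => mul finds a two V finds small   [V ::= two V finds]
mul finds a two V finds small => mul finds a two two V finds finds small   [V ::= two V finds]
mul finds a two two V finds finds small => mul finds a two two two V finds finds finds small   [V ::= two V finds]
mul finds a two two two V finds finds finds small => mul finds a two two two two V finds finds finds finds small   [V ::= two V finds]
mul finds a two two two two V finds finds finds finds small => mul finds a two two two two two V finds finds finds finds finds small   [V ::= two V finds]
mul finds a two two two two two V finds finds finds finds finds small => mul finds a two two two two two two mul finds finds finds finds finds finds small   [V ::= two mul finds]

S => mul S small => mul finds S V small => mul finds a V small => mul finds a two V finds small => mul finds a two two V finds finds small => mul finds a two two two V finds finds finds small => mul finds a two two two two V finds finds finds finds small => mul finds a two two two two two V finds finds finds finds finds small => mul finds a two two two two two two mul finds finds finds finds finds finds small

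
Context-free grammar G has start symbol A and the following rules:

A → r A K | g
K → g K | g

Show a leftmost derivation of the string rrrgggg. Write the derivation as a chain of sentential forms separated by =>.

A=>rAK=>rrAKK=>rrrAKKK=>rrrgKKK=>rrrggKK=>rrrgggK=>rrrgggg

A => rAK   [A → r A K]
rAK => rrAKK   [A → r A K]
rrAKK => rrrAKKK   [A → r A K]
rrrAKKK => rrrgKKK   [A → g]
rrrgKKK => rrrggKK   [K → g]
rrrggKK => rrrgggK   [K → g]
rrrgggK => rrrgggg   [K → g]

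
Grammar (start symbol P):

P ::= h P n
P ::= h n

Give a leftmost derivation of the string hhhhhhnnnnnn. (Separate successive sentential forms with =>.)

P => hPn => hhPnn => hhhPnnn => hhhhPnnnn => hhhhhPnnnnn => hhhhhhnnnnnn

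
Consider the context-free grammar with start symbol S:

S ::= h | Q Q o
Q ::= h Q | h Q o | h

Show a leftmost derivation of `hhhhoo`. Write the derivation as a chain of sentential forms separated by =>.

S => QQo   [S ::= Q Q o]
QQo => hQQo   [Q ::= h Q]
hQQo => hhQo   [Q ::= h]
hhQo => hhhQoo   [Q ::= h Q o]
hhhQoo => hhhhoo   [Q ::= h]

S=>QQo=>hQQo=>hhQo=>hhhQoo=>hhhhoo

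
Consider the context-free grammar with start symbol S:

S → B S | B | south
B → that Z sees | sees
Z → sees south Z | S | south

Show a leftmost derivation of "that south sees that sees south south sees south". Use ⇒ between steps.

S ⇒ B S ⇒ that Z sees S ⇒ that south sees S ⇒ that south sees B S ⇒ that south sees that Z sees S ⇒ that south sees that sees south Z sees S ⇒ that south sees that sees south S sees S ⇒ that south sees that sees south south sees S ⇒ that south sees that sees south south sees south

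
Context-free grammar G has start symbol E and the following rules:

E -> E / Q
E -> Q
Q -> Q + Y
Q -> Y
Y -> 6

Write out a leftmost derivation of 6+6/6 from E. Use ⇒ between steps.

E ⇒ E/Q   [E -> E / Q]
E/Q ⇒ Q/Q   [E -> Q]
Q/Q ⇒ Q+Y/Q   [Q -> Q + Y]
Q+Y/Q ⇒ Y+Y/Q   [Q -> Y]
Y+Y/Q ⇒ 6+Y/Q   [Y -> 6]
6+Y/Q ⇒ 6+6/Q   [Y -> 6]
6+6/Q ⇒ 6+6/Y   [Q -> Y]
6+6/Y ⇒ 6+6/6   [Y -> 6]

E ⇒ E/Q ⇒ Q/Q ⇒ Q+Y/Q ⇒ Y+Y/Q ⇒ 6+Y/Q ⇒ 6+6/Q ⇒ 6+6/Y ⇒ 6+6/6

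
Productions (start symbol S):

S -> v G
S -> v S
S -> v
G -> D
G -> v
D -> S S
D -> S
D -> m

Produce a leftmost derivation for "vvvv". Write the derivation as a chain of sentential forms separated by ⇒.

S ⇒ vS ⇒ vvG ⇒ vvD ⇒ vvS ⇒ vvvS ⇒ vvvv

S ⇒ vS   [S -> v S]
vS ⇒ vvG   [S -> v G]
vvG ⇒ vvD   [G -> D]
vvD ⇒ vvS   [D -> S]
vvS ⇒ vvvS   [S -> v S]
vvvS ⇒ vvvv   [S -> v]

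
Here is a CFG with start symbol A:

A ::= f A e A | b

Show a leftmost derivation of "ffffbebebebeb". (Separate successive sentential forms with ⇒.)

A ⇒ fAeA ⇒ ffAeAeA ⇒ fffAeAeAeA ⇒ ffffAeAeAeAeA ⇒ ffffbeAeAeAeA ⇒ ffffbebeAeAeA ⇒ ffffbebebeAeA ⇒ ffffbebebebeA ⇒ ffffbebebebeb

A ⇒ fAeA   [A ::= f A e A]
fAeA ⇒ ffAeAeA   [A ::= f A e A]
ffAeAeA ⇒ fffAeAeAeA   [A ::= f A e A]
fffAeAeAeA ⇒ ffffAeAeAeAeA   [A ::= f A e A]
ffffAeAeAeAeA ⇒ ffffbeAeAeAeA   [A ::= b]
ffffbeAeAeAeA ⇒ ffffbebeAeAeA   [A ::= b]
ffffbebeAeAeA ⇒ ffffbebebeAeA   [A ::= b]
ffffbebebeAeA ⇒ ffffbebebebeA   [A ::= b]
ffffbebebebeA ⇒ ffffbebebebeb   [A ::= b]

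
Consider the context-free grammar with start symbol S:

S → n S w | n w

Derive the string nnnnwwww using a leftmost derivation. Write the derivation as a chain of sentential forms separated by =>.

S => nSw => nnSww => nnnSwww => nnnnwwww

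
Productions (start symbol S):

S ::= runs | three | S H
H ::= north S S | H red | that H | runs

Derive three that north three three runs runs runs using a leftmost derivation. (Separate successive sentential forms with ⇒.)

S ⇒ S H   [S ::= S H]
S H ⇒ S H H   [S ::= S H]
S H H ⇒ S H H H   [S ::= S H]
S H H H ⇒ three H H H   [S ::= three]
three H H H ⇒ three that H H H   [H ::= that H]
three that H H H ⇒ three that north S S H H   [H ::= north S S]
three that north S S H H ⇒ three that north three S H H   [S ::= three]
three that north three S H H ⇒ three that north three S H H H   [S ::= S H]
three that north three S H H H ⇒ three that north three three H H H   [S ::= three]
three that north three three H H H ⇒ three that north three three runs H H   [H ::= runs]
three that north three three runs H H ⇒ three that north three three runs runs H   [H ::= runs]
three that north three three runs runs H ⇒ three that north three three runs runs runs   [H ::= runs]

S ⇒ S H ⇒ S H H ⇒ S H H H ⇒ three H H H ⇒ three that H H H ⇒ three that north S S H H ⇒ three that north three S H H ⇒ three that north three S H H H ⇒ three that north three three H H H ⇒ three that north three three runs H H ⇒ three that north three three runs runs H ⇒ three that north three three runs runs runs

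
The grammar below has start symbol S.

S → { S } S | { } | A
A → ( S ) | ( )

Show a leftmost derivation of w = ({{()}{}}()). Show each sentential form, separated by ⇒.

S ⇒ A   [S → A]
A ⇒ (S)   [A → ( S )]
(S) ⇒ ({S}S)   [S → { S } S]
({S}S) ⇒ ({{S}S}S)   [S → { S } S]
({{S}S}S) ⇒ ({{A}S}S)   [S → A]
({{A}S}S) ⇒ ({{()}S}S)   [A → ( )]
({{()}S}S) ⇒ ({{()}{}}S)   [S → { }]
({{()}{}}S) ⇒ ({{()}{}}A)   [S → A]
({{()}{}}A) ⇒ ({{()}{}}())   [A → ( )]

S ⇒ A ⇒ (S) ⇒ ({S}S) ⇒ ({{S}S}S) ⇒ ({{A}S}S) ⇒ ({{()}S}S) ⇒ ({{()}{}}S) ⇒ ({{()}{}}A) ⇒ ({{()}{}}())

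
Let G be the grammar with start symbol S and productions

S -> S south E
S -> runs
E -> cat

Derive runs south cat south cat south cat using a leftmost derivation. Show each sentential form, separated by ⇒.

S ⇒ S south E ⇒ S south E south E ⇒ S south E south E south E ⇒ runs south E south E south E ⇒ runs south cat south E south E ⇒ runs south cat south cat south E ⇒ runs south cat south cat south cat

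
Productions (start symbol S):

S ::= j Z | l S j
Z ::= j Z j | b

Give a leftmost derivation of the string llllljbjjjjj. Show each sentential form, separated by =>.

S => lSj   [S ::= l S j]
lSj => llSjj   [S ::= l S j]
llSjj => lllSjjj   [S ::= l S j]
lllSjjj => llllSjjjj   [S ::= l S j]
llllSjjjj => lllllSjjjjj   [S ::= l S j]
lllllSjjjjj => llllljZjjjjj   [S ::= j Z]
llllljZjjjjj => llllljbjjjjj   [Z ::= b]

S => lSj => llSjj => lllSjjj => llllSjjjj => lllllSjjjjj => llllljZjjjjj => llllljbjjjjj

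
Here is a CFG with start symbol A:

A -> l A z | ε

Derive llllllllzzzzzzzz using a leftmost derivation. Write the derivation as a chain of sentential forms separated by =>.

A => lAz   [A -> l A z]
lAz => llAzz   [A -> l A z]
llAzz => lllAzzz   [A -> l A z]
lllAzzz => llllAzzzz   [A -> l A z]
llllAzzzz => lllllAzzzzz   [A -> l A z]
lllllAzzzzz => llllllAzzzzzz   [A -> l A z]
llllllAzzzzzz => lllllllAzzzzzzz   [A -> l A z]
lllllllAzzzzzzz => llllllllAzzzzzzzz   [A -> l A z]
llllllllAzzzzzzzz => llllllllzzzzzzzz   [A -> ε]

A => lAz => llAzz => lllAzzz => llllAzzzz => lllllAzzzzz => llllllAzzzzzz => lllllllAzzzzzzz => llllllllAzzzzzzzz => llllllllzzzzzzzz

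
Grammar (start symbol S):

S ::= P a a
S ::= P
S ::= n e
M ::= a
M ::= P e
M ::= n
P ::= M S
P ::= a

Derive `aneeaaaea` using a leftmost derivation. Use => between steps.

S=>P=>MS=>PeS=>MSeS=>PeSeS=>MSeSeS=>aSeSeS=>aneeSeS=>aneePaaeS=>aneeaaaeS=>aneeaaaeP=>aneeaaaea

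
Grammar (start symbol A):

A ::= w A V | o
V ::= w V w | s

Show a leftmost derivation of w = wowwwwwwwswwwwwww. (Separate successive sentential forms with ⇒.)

A ⇒ wAV   [A ::= w A V]
wAV ⇒ woV   [A ::= o]
woV ⇒ wowVw   [V ::= w V w]
wowVw ⇒ wowwVww   [V ::= w V w]
wowwVww ⇒ wowwwVwww   [V ::= w V w]
wowwwVwww ⇒ wowwwwVwwww   [V ::= w V w]
wowwwwVwwww ⇒ wowwwwwVwwwww   [V ::= w V w]
wowwwwwVwwwww ⇒ wowwwwwwVwwwwww   [V ::= w V w]
wowwwwwwVwwwwww ⇒ wowwwwwwwVwwwwwww   [V ::= w V w]
wowwwwwwwVwwwwwww ⇒ wowwwwwwwswwwwwww   [V ::= s]

A⇒wAV⇒woV⇒wowVw⇒wowwVww⇒wowwwVwww⇒wowwwwVwwww⇒wowwwwwVwwwww⇒wowwwwwwVwwwwww⇒wowwwwwwwVwwwwwww⇒wowwwwwwwswwwwwww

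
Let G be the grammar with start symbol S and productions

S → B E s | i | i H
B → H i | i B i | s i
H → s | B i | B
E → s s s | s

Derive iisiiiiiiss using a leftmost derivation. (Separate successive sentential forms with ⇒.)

S ⇒ BEs   [S → B E s]
BEs ⇒ HiEs   [B → H i]
HiEs ⇒ BiEs   [H → B]
BiEs ⇒ iBiiEs   [B → i B i]
iBiiEs ⇒ iiBiiiEs   [B → i B i]
iiBiiiEs ⇒ iiHiiiiEs   [B → H i]
iiHiiiiEs ⇒ iiBiiiiiEs   [H → B i]
iiBiiiiiEs ⇒ iisiiiiiiEs   [B → s i]
iisiiiiiiEs ⇒ iisiiiiiiss   [E → s]

S ⇒ BEs ⇒ HiEs ⇒ BiEs ⇒ iBiiEs ⇒ iiBiiiEs ⇒ iiHiiiiEs ⇒ iiBiiiiiEs ⇒ iisiiiiiiEs ⇒ iisiiiiiiss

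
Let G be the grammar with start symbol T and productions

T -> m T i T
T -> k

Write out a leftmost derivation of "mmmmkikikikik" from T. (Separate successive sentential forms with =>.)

T => mTiT   [T -> m T i T]
mTiT => mmTiTiT   [T -> m T i T]
mmTiTiT => mmmTiTiTiT   [T -> m T i T]
mmmTiTiTiT => mmmmTiTiTiTiT   [T -> m T i T]
mmmmTiTiTiTiT => mmmmkiTiTiTiT   [T -> k]
mmmmkiTiTiTiT => mmmmkikiTiTiT   [T -> k]
mmmmkikiTiTiT => mmmmkikikiTiT   [T -> k]
mmmmkikikiTiT => mmmmkikikikiT   [T -> k]
mmmmkikikikiT => mmmmkikikikik   [T -> k]

T=>mTiT=>mmTiTiT=>mmmTiTiTiT=>mmmmTiTiTiTiT=>mmmmkiTiTiTiT=>mmmmkikiTiTiT=>mmmmkikikiTiT=>mmmmkikikikiT=>mmmmkikikikik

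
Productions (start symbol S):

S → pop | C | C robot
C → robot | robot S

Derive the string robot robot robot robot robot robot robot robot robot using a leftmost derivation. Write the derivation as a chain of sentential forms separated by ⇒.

S ⇒ C robot   [S → C robot]
C robot ⇒ robot S robot   [C → robot S]
robot S robot ⇒ robot C robot robot   [S → C robot]
robot C robot robot ⇒ robot robot S robot robot   [C → robot S]
robot robot S robot robot ⇒ robot robot C robot robot   [S → C]
robot robot C robot robot ⇒ robot robot robot S robot robot   [C → robot S]
robot robot robot S robot robot ⇒ robot robot robot C robot robot robot   [S → C robot]
robot robot robot C robot robot robot ⇒ robot robot robot robot S robot robot robot   [C → robot S]
robot robot robot robot S robot robot robot ⇒ robot robot robot robot C robot robot robot robot   [S → C robot]
robot robot robot robot C robot robot robot robot ⇒ robot robot robot robot robot robot robot robot robot   [C → robot]

S ⇒ C robot ⇒ robot S robot ⇒ robot C robot robot ⇒ robot robot S robot robot ⇒ robot robot C robot robot ⇒ robot robot robot S robot robot ⇒ robot robot robot C robot robot robot ⇒ robot robot robot robot S robot robot robot ⇒ robot robot robot robot C robot robot robot robot ⇒ robot robot robot robot robot robot robot robot robot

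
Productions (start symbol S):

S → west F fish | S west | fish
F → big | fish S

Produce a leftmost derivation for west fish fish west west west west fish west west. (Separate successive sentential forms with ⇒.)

S ⇒ S west ⇒ S west west ⇒ west F fish west west ⇒ west fish S fish west west ⇒ west fish S west fish west west ⇒ west fish S west west fish west west ⇒ west fish S west west west fish west west ⇒ west fish S west west west west fish west west ⇒ west fish fish west west west west fish west west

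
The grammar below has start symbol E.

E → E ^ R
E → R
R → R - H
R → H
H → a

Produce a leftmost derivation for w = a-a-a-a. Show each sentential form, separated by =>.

E=>R=>R-H=>R-H-H=>R-H-H-H=>H-H-H-H=>a-H-H-H=>a-a-H-H=>a-a-a-H=>a-a-a-a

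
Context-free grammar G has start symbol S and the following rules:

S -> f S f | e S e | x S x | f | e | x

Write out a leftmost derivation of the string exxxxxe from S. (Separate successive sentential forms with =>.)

S=>eSe=>exSxe=>exxSxxe=>exxxxxe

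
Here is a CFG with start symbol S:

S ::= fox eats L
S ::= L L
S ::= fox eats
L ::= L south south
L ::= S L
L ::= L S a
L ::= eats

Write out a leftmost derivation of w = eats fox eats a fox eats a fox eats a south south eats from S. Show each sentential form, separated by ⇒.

S ⇒ L L ⇒ L south south L ⇒ L S a south south L ⇒ L S a S a south south L ⇒ L S a S a S a south south L ⇒ eats S a S a S a south south L ⇒ eats fox eats a S a S a south south L ⇒ eats fox eats a fox eats a S a south south L ⇒ eats fox eats a fox eats a fox eats a south south L ⇒ eats fox eats a fox eats a fox eats a south south eats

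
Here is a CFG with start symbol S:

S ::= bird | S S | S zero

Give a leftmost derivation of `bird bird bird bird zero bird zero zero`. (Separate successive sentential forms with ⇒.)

S ⇒ S S   [S ::= S S]
S S ⇒ bird S   [S ::= bird]
bird S ⇒ bird S zero   [S ::= S zero]
bird S zero ⇒ bird S zero zero   [S ::= S zero]
bird S zero zero ⇒ bird S S zero zero   [S ::= S S]
bird S S zero zero ⇒ bird S zero S zero zero   [S ::= S zero]
bird S zero S zero zero ⇒ bird S S zero S zero zero   [S ::= S S]
bird S S zero S zero zero ⇒ bird bird S zero S zero zero   [S ::= bird]
bird bird S zero S zero zero ⇒ bird bird S S zero S zero zero   [S ::= S S]
bird bird S S zero S zero zero ⇒ bird bird bird S zero S zero zero   [S ::= bird]
bird bird bird S zero S zero zero ⇒ bird bird bird bird zero S zero zero   [S ::= bird]
bird bird bird bird zero S zero zero ⇒ bird bird bird bird zero bird zero zero   [S ::= bird]

S ⇒ S S ⇒ bird S ⇒ bird S zero ⇒ bird S zero zero ⇒ bird S S zero zero ⇒ bird S zero S zero zero ⇒ bird S S zero S zero zero ⇒ bird bird S zero S zero zero ⇒ bird bird S S zero S zero zero ⇒ bird bird bird S zero S zero zero ⇒ bird bird bird bird zero S zero zero ⇒ bird bird bird bird zero bird zero zero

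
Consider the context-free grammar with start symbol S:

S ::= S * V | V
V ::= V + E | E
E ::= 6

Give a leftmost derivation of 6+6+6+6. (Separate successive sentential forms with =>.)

S => V => V+E => V+E+E => V+E+E+E => E+E+E+E => 6+E+E+E => 6+6+E+E => 6+6+6+E => 6+6+6+6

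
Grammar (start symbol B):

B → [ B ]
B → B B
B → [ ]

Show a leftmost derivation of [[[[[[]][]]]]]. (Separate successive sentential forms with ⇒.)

B ⇒ [B] ⇒ [[B]] ⇒ [[[B]]] ⇒ [[[[B]]]] ⇒ [[[[BB]]]] ⇒ [[[[[B]B]]]] ⇒ [[[[[[]]B]]]] ⇒ [[[[[[]][]]]]]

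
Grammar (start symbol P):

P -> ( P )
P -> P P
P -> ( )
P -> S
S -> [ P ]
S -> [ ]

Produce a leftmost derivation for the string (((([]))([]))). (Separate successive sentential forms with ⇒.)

P⇒(P)⇒((P))⇒((PP))⇒(((P)P))⇒((((P))P))⇒((((S))P))⇒(((([]))P))⇒(((([]))(P)))⇒(((([]))(S)))⇒(((([]))([])))

P ⇒ (P)   [P -> ( P )]
(P) ⇒ ((P))   [P -> ( P )]
((P)) ⇒ ((PP))   [P -> P P]
((PP)) ⇒ (((P)P))   [P -> ( P )]
(((P)P)) ⇒ ((((P))P))   [P -> ( P )]
((((P))P)) ⇒ ((((S))P))   [P -> S]
((((S))P)) ⇒ (((([]))P))   [S -> [ ]]
(((([]))P)) ⇒ (((([]))(P)))   [P -> ( P )]
(((([]))(P))) ⇒ (((([]))(S)))   [P -> S]
(((([]))(S))) ⇒ (((([]))([])))   [S -> [ ]]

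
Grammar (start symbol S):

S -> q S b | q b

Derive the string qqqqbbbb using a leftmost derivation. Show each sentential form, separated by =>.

S => qSb => qqSbb => qqqSbbb => qqqqbbbb

S => qSb   [S -> q S b]
qSb => qqSbb   [S -> q S b]
qqSbb => qqqSbbb   [S -> q S b]
qqqSbbb => qqqqbbbb   [S -> q b]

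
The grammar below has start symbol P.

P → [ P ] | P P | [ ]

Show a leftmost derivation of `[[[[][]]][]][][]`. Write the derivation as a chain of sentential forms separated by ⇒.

P ⇒ PP   [P → P P]
PP ⇒ PPP   [P → P P]
PPP ⇒ [P]PP   [P → [ P ]]
[P]PP ⇒ [PP]PP   [P → P P]
[PP]PP ⇒ [[P]P]PP   [P → [ P ]]
[[P]P]PP ⇒ [[[P]]P]PP   [P → [ P ]]
[[[P]]P]PP ⇒ [[[PP]]P]PP   [P → P P]
[[[PP]]P]PP ⇒ [[[[]P]]P]PP   [P → [ ]]
[[[[]P]]P]PP ⇒ [[[[][]]]P]PP   [P → [ ]]
[[[[][]]]P]PP ⇒ [[[[][]]][]]PP   [P → [ ]]
[[[[][]]][]]PP ⇒ [[[[][]]][]][]P   [P → [ ]]
[[[[][]]][]][]P ⇒ [[[[][]]][]][][]   [P → [ ]]

P ⇒ PP ⇒ PPP ⇒ [P]PP ⇒ [PP]PP ⇒ [[P]P]PP ⇒ [[[P]]P]PP ⇒ [[[PP]]P]PP ⇒ [[[[]P]]P]PP ⇒ [[[[][]]]P]PP ⇒ [[[[][]]][]]PP ⇒ [[[[][]]][]][]P ⇒ [[[[][]]][]][][]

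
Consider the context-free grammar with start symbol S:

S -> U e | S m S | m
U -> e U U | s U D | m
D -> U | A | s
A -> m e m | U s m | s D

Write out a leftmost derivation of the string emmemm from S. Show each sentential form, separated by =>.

S => SmS => UemS => eUUemS => emUemS => emmemS => emmemm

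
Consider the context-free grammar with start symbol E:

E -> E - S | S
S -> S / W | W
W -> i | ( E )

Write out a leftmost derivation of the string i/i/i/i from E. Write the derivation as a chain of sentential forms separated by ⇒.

E⇒S⇒S/W⇒S/W/W⇒S/W/W/W⇒W/W/W/W⇒i/W/W/W⇒i/i/W/W⇒i/i/i/W⇒i/i/i/i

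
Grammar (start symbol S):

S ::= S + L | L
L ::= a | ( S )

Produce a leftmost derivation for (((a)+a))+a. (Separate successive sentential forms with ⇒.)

S ⇒ S+L   [S ::= S + L]
S+L ⇒ L+L   [S ::= L]
L+L ⇒ (S)+L   [L ::= ( S )]
(S)+L ⇒ (L)+L   [S ::= L]
(L)+L ⇒ ((S))+L   [L ::= ( S )]
((S))+L ⇒ ((S+L))+L   [S ::= S + L]
((S+L))+L ⇒ ((L+L))+L   [S ::= L]
((L+L))+L ⇒ (((S)+L))+L   [L ::= ( S )]
(((S)+L))+L ⇒ (((L)+L))+L   [S ::= L]
(((L)+L))+L ⇒ (((a)+L))+L   [L ::= a]
(((a)+L))+L ⇒ (((a)+a))+L   [L ::= a]
(((a)+a))+L ⇒ (((a)+a))+a   [L ::= a]

S ⇒ S+L ⇒ L+L ⇒ (S)+L ⇒ (L)+L ⇒ ((S))+L ⇒ ((S+L))+L ⇒ ((L+L))+L ⇒ (((S)+L))+L ⇒ (((L)+L))+L ⇒ (((a)+L))+L ⇒ (((a)+a))+L ⇒ (((a)+a))+a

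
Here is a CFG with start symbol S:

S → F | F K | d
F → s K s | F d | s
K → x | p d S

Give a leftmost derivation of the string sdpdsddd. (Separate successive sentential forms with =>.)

S => FK => FdK => sdK => sdpdS => sdpdF => sdpdFd => sdpdFdd => sdpdFddd => sdpdsddd

S => FK   [S → F K]
FK => FdK   [F → F d]
FdK => sdK   [F → s]
sdK => sdpdS   [K → p d S]
sdpdS => sdpdF   [S → F]
sdpdF => sdpdFd   [F → F d]
sdpdFd => sdpdFdd   [F → F d]
sdpdFdd => sdpdFddd   [F → F d]
sdpdFddd => sdpdsddd   [F → s]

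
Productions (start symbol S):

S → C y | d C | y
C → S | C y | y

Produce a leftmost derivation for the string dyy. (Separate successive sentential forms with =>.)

S=>Cy=>Sy=>dCy=>dyy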